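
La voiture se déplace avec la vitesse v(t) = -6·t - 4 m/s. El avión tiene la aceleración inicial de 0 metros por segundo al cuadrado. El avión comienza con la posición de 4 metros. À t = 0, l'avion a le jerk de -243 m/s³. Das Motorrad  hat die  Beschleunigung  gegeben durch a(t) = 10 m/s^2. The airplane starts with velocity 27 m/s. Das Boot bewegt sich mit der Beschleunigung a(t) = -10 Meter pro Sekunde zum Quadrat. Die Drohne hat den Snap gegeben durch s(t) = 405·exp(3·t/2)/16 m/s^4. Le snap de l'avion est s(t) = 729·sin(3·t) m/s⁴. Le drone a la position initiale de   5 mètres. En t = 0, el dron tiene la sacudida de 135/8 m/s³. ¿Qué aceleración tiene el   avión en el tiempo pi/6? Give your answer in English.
To solve this, we need to take 2 antiderivatives of our snap equation s(t) = 729·sin(3·t). The integral of snap is jerk. Using j(0) = -243, we get j(t) = -243·cos(3·t). The integral of jerk is acceleration. Using a(0) = 0, we get a(t) = -81·sin(3·t). Using a(t) = -81·sin(3·t) and substituting t = pi/6, we find a = -81.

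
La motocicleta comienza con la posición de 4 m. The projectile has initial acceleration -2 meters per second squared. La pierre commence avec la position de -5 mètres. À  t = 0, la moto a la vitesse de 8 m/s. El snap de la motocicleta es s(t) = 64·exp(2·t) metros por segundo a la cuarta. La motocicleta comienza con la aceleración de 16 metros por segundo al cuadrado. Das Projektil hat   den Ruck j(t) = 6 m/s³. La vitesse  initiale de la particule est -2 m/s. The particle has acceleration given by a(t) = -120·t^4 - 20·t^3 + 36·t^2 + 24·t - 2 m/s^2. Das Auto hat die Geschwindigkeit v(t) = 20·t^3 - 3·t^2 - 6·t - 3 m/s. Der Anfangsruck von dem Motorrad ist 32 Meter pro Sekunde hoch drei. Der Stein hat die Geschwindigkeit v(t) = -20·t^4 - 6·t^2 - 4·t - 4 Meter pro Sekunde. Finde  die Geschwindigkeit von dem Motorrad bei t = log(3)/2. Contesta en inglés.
Starting from snap s(t) = 64·exp(2·t), we take 3 integrals. The antiderivative of snap is jerk. Using j(0) = 32, we get j(t) = 32·exp(2·t). The antiderivative of jerk, with a(0) = 16, gives acceleration: a(t) = 16·exp(2·t). The integral of acceleration is velocity. Using v(0) = 8, we get v(t) = 8·exp(2·t). From the given velocity equation v(t) = 8·exp(2·t), we substitute t = log(3)/2 to get v = 24.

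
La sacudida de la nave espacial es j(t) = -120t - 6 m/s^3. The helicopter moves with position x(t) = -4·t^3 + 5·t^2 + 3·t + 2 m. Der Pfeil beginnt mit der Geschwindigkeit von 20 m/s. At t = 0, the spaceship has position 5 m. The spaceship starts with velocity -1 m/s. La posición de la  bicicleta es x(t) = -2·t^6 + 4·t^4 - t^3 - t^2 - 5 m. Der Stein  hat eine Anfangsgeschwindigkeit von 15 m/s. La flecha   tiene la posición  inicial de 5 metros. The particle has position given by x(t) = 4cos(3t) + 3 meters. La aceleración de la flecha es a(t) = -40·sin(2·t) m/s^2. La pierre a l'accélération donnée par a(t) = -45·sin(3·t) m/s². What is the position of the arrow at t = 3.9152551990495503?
Starting from acceleration a(t) = -40·sin(2·t), we take 2 integrals. Integrating acceleration and using the initial condition v(0) = 20, we get v(t) = 20·cos(2·t). Taking ∫v(t)dt and applying x(0) = 5, we find x(t) = 10·sin(2·t) + 5. We have position x(t) = 10·sin(2·t) + 5. Substituting t = 3.9152551990495503: x(3.9152551990495503) = 14.9972456318841.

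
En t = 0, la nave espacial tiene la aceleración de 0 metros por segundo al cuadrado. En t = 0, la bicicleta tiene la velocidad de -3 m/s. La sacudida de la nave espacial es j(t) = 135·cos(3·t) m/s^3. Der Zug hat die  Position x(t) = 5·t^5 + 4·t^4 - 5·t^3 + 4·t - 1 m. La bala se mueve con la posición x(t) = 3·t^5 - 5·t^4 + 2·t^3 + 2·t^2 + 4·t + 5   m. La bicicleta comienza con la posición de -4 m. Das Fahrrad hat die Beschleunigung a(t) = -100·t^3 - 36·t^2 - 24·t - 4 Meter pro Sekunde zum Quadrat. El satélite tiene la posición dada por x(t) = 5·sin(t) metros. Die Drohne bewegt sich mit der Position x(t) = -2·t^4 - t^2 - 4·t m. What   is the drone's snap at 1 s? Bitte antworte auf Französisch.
Pour résoudre ceci, nous devons prendre 4 dérivées de notre équation de la position x(t) = -2·t^4 - t^2 - 4·t. En prenant d/dt de x(t), nous trouvons v(t) = -8·t^3 - 2·t - 4. La dérivée de la vitesse donne l'accélération: a(t) = -24·t^2 - 2. La dérivée de l'accélération donne le jerk: j(t) = -48·t. En prenant d/dt de j(t), nous trouvons s(t) = -48. De l'équation du snap s(t) = -48, nous substituons t = 1 pour obtenir s = -48.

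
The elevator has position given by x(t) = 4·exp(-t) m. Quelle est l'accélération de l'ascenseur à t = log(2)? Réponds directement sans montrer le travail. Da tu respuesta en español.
En t = log(2), a = 2.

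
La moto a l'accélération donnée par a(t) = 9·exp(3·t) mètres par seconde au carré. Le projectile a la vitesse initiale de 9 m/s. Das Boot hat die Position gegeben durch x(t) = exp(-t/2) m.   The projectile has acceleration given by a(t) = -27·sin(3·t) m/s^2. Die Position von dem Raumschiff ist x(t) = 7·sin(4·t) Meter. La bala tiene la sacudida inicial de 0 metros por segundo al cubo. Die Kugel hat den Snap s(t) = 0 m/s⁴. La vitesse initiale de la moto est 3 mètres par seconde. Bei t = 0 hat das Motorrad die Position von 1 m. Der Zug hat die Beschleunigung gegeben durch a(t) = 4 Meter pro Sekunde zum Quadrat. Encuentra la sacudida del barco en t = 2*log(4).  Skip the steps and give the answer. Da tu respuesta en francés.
j(2*log(4)) = -1/32.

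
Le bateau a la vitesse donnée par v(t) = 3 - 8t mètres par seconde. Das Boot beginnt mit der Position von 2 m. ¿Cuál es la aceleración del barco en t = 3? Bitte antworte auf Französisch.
En partant de la vitesse v(t) = 3 - 8·t, nous prenons 1 dérivée. En prenant d/dt de v(t), nous trouvons a(t) = -8. Nous avons l'accélération a(t) = -8. En substituant t = 3: a(3) = -8.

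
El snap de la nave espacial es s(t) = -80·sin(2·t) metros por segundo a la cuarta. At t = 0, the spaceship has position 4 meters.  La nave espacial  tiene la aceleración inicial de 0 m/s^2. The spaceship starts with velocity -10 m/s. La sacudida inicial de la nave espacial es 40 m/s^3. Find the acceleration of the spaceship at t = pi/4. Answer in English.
Starting from snap s(t) = -80·sin(2·t), we take 2 antiderivatives. The integral of snap, with j(0) = 40, gives jerk: j(t) = 40·cos(2·t). The integral of jerk, with a(0) = 0, gives acceleration: a(t) = 20·sin(2·t). We have acceleration a(t) = 20·sin(2·t). Substituting t = pi/4: a(pi/4) = 20.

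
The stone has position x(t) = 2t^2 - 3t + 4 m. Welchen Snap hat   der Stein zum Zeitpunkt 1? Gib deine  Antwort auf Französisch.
Nous devons dériver notre équation de la position x(t) = 2·t^2 - 3·t + 4 4 fois. La dérivée de la position donne la vitesse: v(t) = 4·t - 3. En dérivant la vitesse, nous obtenons l'accélération: a(t) = 4. En dérivant l'accélération, nous obtenons le jerk: j(t) = 0. En dérivant le jerk, nous obtenons le snap: s(t) = 0. En utilisant s(t) = 0 et en substituant t = 1, nous trouvons s = 0.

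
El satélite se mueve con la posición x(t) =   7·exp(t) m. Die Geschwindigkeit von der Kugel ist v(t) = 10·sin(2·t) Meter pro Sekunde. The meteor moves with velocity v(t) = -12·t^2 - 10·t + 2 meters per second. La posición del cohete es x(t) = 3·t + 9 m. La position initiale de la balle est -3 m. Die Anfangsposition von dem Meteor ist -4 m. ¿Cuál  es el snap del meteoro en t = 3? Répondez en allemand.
Um dies zu lösen, müssen wir 3 Ableitungen unserer Gleichung für die Geschwindigkeit v(t) = -12·t^2 - 10·t + 2 nehmen. Mit d/dt von v(t) finden wir a(t) = -24·t - 10. Mit d/dt von a(t) finden wir j(t) = -24. Durch Ableiten von dem Ruck erhalten wir den Snap: s(t) = 0. Mit s(t) = 0 und Einsetzen von t = 3, finden wir s = 0.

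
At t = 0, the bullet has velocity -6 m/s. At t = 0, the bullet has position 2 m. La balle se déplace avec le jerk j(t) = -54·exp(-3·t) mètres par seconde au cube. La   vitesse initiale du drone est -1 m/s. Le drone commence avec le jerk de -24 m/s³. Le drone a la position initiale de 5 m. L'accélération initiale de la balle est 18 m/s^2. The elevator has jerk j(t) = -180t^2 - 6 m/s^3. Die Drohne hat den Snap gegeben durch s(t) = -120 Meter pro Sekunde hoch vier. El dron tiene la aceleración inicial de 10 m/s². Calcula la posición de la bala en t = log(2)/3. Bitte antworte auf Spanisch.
Partiendo de la sacudida j(t) = -54·exp(-3·t), tomamos 3 antiderivadas. La integral de la sacudida, con a(0) = 18, da la aceleración: a(t) = 18·exp(-3·t). Integrando la aceleración y usando la condición inicial v(0) = -6, obtenemos v(t) = -6·exp(-3·t). La integral de la velocidad es la posición. Usando x(0) = 2, obtenemos x(t) = 2·exp(-3·t). Tenemos la posición x(t) = 2·exp(-3·t). Sustituyendo t = log(2)/3: x(log(2)/3) = 1.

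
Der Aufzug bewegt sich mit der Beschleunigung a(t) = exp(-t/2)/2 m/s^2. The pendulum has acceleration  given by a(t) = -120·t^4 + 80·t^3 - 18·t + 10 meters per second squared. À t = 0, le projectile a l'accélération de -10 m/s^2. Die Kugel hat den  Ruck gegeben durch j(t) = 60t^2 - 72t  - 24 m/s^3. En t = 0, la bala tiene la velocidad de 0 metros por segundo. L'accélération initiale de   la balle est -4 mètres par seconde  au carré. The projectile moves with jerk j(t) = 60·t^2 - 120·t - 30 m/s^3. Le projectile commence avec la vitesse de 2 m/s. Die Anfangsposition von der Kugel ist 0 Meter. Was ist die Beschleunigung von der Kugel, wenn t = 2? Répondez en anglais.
To solve this, we need to take 1 antiderivative of our jerk equation j(t) = 60·t^2 - 72·t - 24. Finding the integral of j(t) and using a(0) = -4: a(t) = 20·t^3 - 36·t^2 - 24·t - 4. We have acceleration a(t) = 20·t^3 - 36·t^2 - 24·t - 4. Substituting t = 2: a(2) = -36.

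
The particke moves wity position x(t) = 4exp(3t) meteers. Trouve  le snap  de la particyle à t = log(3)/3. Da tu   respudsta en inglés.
To solve this, we need to take 4 derivatives of our position equation x(t) = 4·exp(3·t). Differentiating position, we get velocity: v(t) = 12·exp(3·t). Taking d/dt of v(t), we find a(t) = 36·exp(3·t). Taking d/dt of a(t), we find j(t) = 108·exp(3·t). Taking d/dt of j(t), we find s(t) = 324·exp(3·t). We have snap s(t) = 324·exp(3·t). Substituting t = log(3)/3: s(log(3)/3) = 972.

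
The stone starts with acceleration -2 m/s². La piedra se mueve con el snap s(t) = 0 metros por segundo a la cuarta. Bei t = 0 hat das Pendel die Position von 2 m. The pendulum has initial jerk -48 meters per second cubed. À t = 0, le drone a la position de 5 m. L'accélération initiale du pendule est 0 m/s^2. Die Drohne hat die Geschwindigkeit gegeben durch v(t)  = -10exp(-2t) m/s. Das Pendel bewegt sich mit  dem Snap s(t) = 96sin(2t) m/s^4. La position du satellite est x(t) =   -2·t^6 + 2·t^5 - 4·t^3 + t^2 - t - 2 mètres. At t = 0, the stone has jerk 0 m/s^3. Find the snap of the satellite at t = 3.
We must differentiate our position equation x(t) = -2·t^6 + 2·t^5 - 4·t^3 + t^2 - t - 2 4 times. Taking d/dt of x(t), we find v(t) = -12·t^5 + 10·t^4 - 12·t^2 + 2·t - 1. The derivative of velocity gives acceleration: a(t) = -60·t^4 + 40·t^3 - 24·t + 2. The derivative of acceleration gives jerk: j(t) = -240·t^3 + 120·t^2 - 24. Differentiating jerk, we get snap: s(t) = -720·t^2 + 240·t. Using s(t) = -720·t^2 + 240·t and substituting t = 3, we find s = -5760.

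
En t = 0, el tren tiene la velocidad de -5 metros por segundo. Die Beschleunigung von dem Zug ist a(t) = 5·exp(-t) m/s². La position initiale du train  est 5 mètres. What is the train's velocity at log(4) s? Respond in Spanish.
Debemos encontrar la integral de nuestra ecuación de la aceleración a(t) = 5·exp(-t) 1 vez. Tomando ∫a(t)dt y aplicando v(0) = -5, encontramos v(t) = -5·exp(-t). Tenemos la velocidad v(t) = -5·exp(-t). Sustituyendo t = log(4): v(log(4)) = -5/4.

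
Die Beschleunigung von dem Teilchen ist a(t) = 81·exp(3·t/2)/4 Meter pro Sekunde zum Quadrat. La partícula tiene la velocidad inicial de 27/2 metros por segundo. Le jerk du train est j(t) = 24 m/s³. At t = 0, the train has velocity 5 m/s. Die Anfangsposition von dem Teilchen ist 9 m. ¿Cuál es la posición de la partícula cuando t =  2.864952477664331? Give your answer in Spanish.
Partiendo de la aceleración a(t) = 81·exp(3·t/2)/4, tomamos 2 integrales. Tomando ∫a(t)dt y aplicando v(0) = 27/2, encontramos v(t) = 27·exp(3·t/2)/2. Tomando ∫v(t)dt y aplicando x(0) = 9, encontramos x(t) = 9·exp(3·t/2). Usando x(t) = 9·exp(3·t/2) y sustituyendo t = 2.864952477664331, encontramos x = 661.594806541916.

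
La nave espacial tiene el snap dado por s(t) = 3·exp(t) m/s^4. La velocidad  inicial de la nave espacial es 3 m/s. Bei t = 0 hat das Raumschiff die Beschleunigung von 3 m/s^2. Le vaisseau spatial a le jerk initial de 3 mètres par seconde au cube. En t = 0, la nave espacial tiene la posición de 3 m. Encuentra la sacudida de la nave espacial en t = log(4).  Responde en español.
Partiendo del snap s(t) = 3·exp(t), tomamos 1 antiderivada. La integral del snap es la sacudida. Usando j(0) = 3, obtenemos j(t) = 3·exp(t). Tenemos la sacudida j(t) = 3·exp(t). Sustituyendo t = log(4): j(log(4)) = 12.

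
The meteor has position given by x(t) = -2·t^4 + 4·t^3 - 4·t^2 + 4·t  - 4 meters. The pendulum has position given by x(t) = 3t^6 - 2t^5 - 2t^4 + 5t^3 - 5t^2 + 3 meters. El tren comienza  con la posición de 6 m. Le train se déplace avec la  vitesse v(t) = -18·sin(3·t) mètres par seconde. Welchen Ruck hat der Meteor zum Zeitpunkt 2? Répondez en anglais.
To solve this, we need to take 3 derivatives of our position equation x(t) = -2·t^4 + 4·t^3 - 4·t^2 + 4·t - 4. The derivative of position gives velocity: v(t) = -8·t^3 + 12·t^2 - 8·t + 4. Taking d/dt of v(t), we find a(t) = -24·t^2 + 24·t - 8. Differentiating acceleration, we get jerk: j(t) = 24 - 48·t. We have jerk j(t) = 24 - 48·t. Substituting t = 2: j(2) = -72.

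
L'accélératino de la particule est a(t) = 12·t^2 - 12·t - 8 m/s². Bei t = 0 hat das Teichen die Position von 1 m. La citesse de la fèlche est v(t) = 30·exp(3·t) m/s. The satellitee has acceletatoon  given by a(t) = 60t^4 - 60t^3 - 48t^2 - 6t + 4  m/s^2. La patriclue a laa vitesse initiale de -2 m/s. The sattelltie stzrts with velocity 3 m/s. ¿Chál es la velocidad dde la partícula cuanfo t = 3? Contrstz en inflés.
We need to integrate our acceleration equation a(t) = 12·t^2 - 12·t - 8 1 time. Integrating acceleration and using the initial condition v(0) = -2, we get v(t) = 4·t^3 - 6·t^2 - 8·t - 2. From the given velocity equation v(t) = 4·t^3 - 6·t^2 - 8·t - 2, we substitute t = 3 to get v = 28.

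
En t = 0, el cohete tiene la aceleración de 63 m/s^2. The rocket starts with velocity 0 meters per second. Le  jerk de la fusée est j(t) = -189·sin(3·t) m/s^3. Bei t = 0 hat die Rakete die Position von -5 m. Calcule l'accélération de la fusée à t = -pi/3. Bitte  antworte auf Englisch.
We must find the antiderivative of our jerk equation j(t) = -189·sin(3·t) 1 time. Integrating jerk and using the initial condition a(0) = 63, we get a(t) = 63·cos(3·t). We have acceleration a(t) = 63·cos(3·t). Substituting t = -pi/3: a(-pi/3) = -63.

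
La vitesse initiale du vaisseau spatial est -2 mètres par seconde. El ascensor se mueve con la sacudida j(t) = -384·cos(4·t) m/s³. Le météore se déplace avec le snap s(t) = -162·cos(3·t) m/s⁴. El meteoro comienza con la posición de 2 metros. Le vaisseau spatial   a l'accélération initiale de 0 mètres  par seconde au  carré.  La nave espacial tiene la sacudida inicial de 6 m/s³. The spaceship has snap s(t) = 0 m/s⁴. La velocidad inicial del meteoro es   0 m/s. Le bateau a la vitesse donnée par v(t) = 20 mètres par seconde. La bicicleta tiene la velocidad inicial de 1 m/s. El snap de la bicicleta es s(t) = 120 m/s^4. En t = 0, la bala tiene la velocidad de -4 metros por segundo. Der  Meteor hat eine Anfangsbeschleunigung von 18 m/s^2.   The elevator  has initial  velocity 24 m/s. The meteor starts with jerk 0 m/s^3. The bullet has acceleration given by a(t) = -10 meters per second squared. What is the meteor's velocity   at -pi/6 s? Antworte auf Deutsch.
Um dies zu lösen, müssen wir 3 Stammfunktionen unserer Gleichung für den Snap s(t) = -162·cos(3·t) finden. Mit ∫s(t)dt und Anwendung von j(0) = 0, finden wir j(t) = -54·sin(3·t). Mit ∫j(t)dt und Anwendung von a(0) = 18, finden wir a(t) = 18·cos(3·t). Mit ∫a(t)dt und Anwendung von v(0) = 0, finden wir v(t) = 6·sin(3·t). Mit v(t) = 6·sin(3·t) und Einsetzen von t = -pi/6, finden wir v = -6.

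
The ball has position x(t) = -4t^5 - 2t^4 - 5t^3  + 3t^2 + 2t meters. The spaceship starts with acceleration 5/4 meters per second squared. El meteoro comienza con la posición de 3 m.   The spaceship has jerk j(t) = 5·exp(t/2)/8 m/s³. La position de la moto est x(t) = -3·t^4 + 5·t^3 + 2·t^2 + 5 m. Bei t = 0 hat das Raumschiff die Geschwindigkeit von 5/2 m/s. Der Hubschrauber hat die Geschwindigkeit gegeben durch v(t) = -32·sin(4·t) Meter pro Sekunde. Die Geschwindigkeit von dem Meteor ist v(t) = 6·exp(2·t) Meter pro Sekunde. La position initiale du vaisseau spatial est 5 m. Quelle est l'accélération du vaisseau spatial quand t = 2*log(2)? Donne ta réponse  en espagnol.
Para resolver esto, necesitamos tomar 1 integral de nuestra ecuación de la sacudida j(t) = 5·exp(t/2)/8. Integrando la sacudida y usando la condición inicial a(0) = 5/4, obtenemos a(t) = 5·exp(t/2)/4. Tenemos la aceleración a(t) = 5·exp(t/2)/4. Sustituyendo t = 2*log(2): a(2*log(2)) = 5/2.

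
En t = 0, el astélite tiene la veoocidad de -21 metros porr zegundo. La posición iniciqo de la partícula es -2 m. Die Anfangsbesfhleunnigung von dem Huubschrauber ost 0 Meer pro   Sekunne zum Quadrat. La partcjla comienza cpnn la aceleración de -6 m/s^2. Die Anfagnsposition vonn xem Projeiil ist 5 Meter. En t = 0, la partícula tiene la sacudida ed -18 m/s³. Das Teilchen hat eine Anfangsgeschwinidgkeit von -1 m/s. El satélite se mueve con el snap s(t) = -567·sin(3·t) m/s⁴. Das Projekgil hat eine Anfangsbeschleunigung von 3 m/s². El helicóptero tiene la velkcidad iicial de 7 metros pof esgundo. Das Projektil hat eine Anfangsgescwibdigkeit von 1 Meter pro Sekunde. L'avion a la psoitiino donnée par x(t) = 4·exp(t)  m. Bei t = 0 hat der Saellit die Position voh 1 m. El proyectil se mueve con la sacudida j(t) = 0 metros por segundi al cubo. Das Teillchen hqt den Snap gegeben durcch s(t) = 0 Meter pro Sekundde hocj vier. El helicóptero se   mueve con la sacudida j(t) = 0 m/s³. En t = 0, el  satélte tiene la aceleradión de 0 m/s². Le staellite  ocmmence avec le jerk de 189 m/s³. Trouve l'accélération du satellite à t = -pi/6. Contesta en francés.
Nous devons intégrer notre équation du snap s(t) = -567·sin(3·t) 2 fois. L'intégrale du snap, avec j(0) = 189, donne le jerk: j(t) = 189·cos(3·t). L'intégrale du jerk est l'accélération. En utilisant a(0) = 0, nous obtenons a(t) = 63·sin(3·t). De l'équation de l'accélération a(t) = 63·sin(3·t), nous substituons t = -pi/6 pour obtenir a = -63.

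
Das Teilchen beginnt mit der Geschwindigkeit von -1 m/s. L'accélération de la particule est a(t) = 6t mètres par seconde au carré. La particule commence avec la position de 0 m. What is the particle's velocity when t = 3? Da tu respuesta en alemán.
Um dies zu lösen, müssen wir 1 Stammfunktion unserer Gleichung für die Beschleunigung a(t) = 6·t finden. Mit ∫a(t)dt und Anwendung von v(0) = -1, finden wir v(t) = 3·t^2 - 1. Aus der Gleichung für die Geschwindigkeit v(t) = 3·t^2 - 1, setzen wir t = 3 ein und erhalten v = 26.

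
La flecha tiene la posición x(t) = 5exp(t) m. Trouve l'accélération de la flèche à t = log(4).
Nous devons dériver notre équation de la position x(t) = 5·exp(t) 2 fois. En prenant d/dt de x(t), nous trouvons v(t) = 5·exp(t). En prenant d/dt de v(t), nous trouvons a(t) = 5·exp(t). Nous avons l'accélération a(t) = 5·exp(t). En substituant t = log(4): a(log(4)) = 20.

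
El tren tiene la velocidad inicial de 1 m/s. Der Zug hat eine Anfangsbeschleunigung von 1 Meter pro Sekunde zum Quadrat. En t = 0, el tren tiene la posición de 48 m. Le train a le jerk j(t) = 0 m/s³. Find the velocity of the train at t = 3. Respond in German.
Wir müssen unsere Gleichung für den Ruck j(t) = 0 2-mal integrieren. Durch Integration von dem Ruck und Verwendung der Anfangsbedingung a(0) = 1, erhalten wir a(t) = 1. Mit ∫a(t)dt und Anwendung von v(0) = 1, finden wir v(t) = t + 1. Wir haben die Geschwindigkeit v(t) = t + 1. Durch Einsetzen von t = 3: v(3) = 4.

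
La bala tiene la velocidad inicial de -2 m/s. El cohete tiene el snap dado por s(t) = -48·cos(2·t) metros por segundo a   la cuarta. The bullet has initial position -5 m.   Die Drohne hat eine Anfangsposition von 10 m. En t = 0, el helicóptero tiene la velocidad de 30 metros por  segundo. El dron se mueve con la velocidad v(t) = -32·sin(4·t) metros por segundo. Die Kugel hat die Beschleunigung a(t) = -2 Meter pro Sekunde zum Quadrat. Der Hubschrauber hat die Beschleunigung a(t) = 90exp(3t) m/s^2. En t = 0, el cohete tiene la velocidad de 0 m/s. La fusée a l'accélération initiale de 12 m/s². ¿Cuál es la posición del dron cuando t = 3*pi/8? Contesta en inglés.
We need to integrate our velocity equation v(t) = -32·sin(4·t) 1 time. Integrating velocity and using the initial condition x(0) = 10, we get x(t) = 8·cos(4·t) + 2. We have position x(t) = 8·cos(4·t) + 2. Substituting t = 3*pi/8: x(3*pi/8) = 2.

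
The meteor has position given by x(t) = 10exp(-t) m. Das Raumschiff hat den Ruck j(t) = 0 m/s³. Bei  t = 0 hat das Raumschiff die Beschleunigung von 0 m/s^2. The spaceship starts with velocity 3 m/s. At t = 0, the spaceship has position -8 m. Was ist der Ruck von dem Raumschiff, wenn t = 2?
Aus der Gleichung für den Ruck j(t) = 0, setzen wir t = 2 ein und erhalten j = 0.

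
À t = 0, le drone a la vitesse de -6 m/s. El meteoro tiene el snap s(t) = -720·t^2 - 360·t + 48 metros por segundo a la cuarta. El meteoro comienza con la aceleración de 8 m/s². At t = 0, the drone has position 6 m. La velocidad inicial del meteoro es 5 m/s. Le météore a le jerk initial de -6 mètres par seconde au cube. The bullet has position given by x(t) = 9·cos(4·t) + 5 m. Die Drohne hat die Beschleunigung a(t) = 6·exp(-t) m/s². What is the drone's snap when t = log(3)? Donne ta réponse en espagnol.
Partiendo de la aceleración a(t) = 6·exp(-t), tomamos 2 derivadas. La derivada de la aceleración da la sacudida: j(t) = -6·exp(-t). Tomando d/dt de j(t), encontramos s(t) = 6·exp(-t). Usando s(t) = 6·exp(-t) y sustituyendo t = log(3), encontramos s = 2.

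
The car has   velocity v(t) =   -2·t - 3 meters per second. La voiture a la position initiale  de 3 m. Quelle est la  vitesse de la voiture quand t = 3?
En utilisant v(t) = -2·t - 3 et en substituant t = 3, nous trouvons v = -9.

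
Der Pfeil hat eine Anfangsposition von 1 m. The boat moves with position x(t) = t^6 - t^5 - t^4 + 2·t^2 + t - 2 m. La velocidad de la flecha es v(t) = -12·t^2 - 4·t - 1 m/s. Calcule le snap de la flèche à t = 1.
En partant de la vitesse v(t) = -12·t^2 - 4·t - 1, nous prenons 3 dérivées. La dérivée de la vitesse donne l'accélération: a(t) = -24·t - 4. La dérivée de l'accélération donne le jerk: j(t) = -24. La dérivée du jerk donne le snap: s(t) = 0. De l'équation du snap s(t) = 0, nous substituons t = 1 pour obtenir s = 0.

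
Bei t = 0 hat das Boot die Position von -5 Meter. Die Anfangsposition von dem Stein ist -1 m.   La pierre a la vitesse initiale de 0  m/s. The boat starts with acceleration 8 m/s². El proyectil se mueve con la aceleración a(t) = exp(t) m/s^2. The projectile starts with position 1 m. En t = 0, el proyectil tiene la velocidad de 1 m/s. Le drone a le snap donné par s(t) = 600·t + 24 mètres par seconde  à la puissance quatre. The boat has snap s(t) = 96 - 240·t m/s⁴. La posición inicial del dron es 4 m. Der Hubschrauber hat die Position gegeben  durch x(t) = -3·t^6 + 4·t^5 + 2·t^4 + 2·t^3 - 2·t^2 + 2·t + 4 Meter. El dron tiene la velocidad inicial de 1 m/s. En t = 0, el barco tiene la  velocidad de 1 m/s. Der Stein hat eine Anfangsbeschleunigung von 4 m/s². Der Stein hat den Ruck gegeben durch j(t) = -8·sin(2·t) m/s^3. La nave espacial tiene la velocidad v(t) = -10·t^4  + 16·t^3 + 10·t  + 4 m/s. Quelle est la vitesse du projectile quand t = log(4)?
Pour résoudre ceci, nous devons prendre 1 primitive de notre équation de l'accélération a(t) = exp(t). En intégrant l'accélération et en utilisant la condition initiale v(0) = 1, nous obtenons v(t) = exp(t). Nous avons la vitesse v(t) = exp(t). En substituant t = log(4): v(log(4)) = 4.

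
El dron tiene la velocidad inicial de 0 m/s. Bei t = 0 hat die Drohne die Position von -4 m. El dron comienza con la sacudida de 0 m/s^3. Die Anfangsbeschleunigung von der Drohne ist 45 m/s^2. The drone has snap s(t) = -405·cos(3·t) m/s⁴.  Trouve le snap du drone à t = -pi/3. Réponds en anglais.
Using s(t) = -405·cos(3·t) and substituting t = -pi/3, we find s = 405.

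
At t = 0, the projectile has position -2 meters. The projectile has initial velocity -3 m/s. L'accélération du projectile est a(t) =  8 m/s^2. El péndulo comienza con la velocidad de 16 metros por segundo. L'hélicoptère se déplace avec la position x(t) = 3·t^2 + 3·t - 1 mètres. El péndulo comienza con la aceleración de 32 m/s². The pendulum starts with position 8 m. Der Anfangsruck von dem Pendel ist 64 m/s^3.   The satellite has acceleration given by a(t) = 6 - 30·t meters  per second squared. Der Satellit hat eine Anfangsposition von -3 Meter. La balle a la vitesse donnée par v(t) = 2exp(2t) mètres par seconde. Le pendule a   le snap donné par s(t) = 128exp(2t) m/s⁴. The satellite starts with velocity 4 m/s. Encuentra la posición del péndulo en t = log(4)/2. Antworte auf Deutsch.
Wir müssen die Stammfunktion unserer Gleichung für den Snap s(t) = 128·exp(2·t) 4-mal finden. Durch Integration von dem Snap und Verwendung der Anfangsbedingung j(0) = 64, erhalten wir j(t) = 64·exp(2·t). Die Stammfunktion von dem Ruck ist die Beschleunigung. Mit a(0) = 32 erhalten wir a(t) = 32·exp(2·t). Die Stammfunktion von der Beschleunigung ist die Geschwindigkeit. Mit v(0) = 16 erhalten wir v(t) = 16·exp(2·t). Durch Integration von der Geschwindigkeit und Verwendung der Anfangsbedingung x(0) = 8, erhalten wir x(t) = 8·exp(2·t). Wir haben die Position x(t) = 8·exp(2·t). Durch Einsetzen von t = log(4)/2: x(log(4)/2) = 32.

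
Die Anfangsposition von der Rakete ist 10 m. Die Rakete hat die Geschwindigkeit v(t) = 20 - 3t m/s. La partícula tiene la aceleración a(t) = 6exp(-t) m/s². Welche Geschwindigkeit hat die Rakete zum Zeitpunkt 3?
Mit v(t) = 20 - 3·t und Einsetzen von t = 3, finden wir v = 11.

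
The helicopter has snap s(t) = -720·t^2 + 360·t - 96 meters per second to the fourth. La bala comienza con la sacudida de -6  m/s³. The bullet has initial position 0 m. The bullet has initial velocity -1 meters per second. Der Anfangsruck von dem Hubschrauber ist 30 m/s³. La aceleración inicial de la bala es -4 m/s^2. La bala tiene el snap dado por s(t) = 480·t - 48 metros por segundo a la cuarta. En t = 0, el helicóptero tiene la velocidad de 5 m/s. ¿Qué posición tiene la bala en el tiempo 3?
Partiendo del snap s(t) = 480·t - 48, tomamos 4 antiderivadas. La antiderivada del snap es la sacudida. Usando j(0) = -6, obtenemos j(t) = 240·t^2 - 48·t - 6. Tomando ∫j(t)dt y aplicando a(0) = -4, encontramos a(t) = 80·t^3 - 24·t^2 - 6·t - 4. La antiderivada de la aceleración es la velocidad. Usando v(0) = -1, obtenemos v(t) = 20·t^4 - 8·t^3 - 3·t^2 - 4·t - 1. La antiderivada de la velocidad es la posición. Usando x(0) = 0, obtenemos x(t) = 4·t^5 - 2·t^4 - t^3 - 2·t^2 - t. Tenemos la posición x(t) = 4·t^5 - 2·t^4 - t^3 - 2·t^2 - t. Sustituyendo t = 3: x(3) = 762.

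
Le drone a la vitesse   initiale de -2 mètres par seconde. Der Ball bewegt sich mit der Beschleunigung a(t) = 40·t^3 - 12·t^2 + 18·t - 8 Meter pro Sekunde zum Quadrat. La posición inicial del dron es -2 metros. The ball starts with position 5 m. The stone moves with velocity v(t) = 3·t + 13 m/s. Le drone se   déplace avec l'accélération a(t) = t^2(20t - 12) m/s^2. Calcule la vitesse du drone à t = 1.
Nous devons trouver l'intégrale de notre équation de l'accélération a(t) = t^2·(20·t - 12) 1 fois. L'intégrale de l'accélération est la vitesse. En utilisant v(0) = -2, nous obtenons v(t) = 5·t^4 - 4·t^3 - 2. De l'équation de la vitesse v(t) = 5·t^4 - 4·t^3 - 2, nous substituons t = 1 pour obtenir v = -1.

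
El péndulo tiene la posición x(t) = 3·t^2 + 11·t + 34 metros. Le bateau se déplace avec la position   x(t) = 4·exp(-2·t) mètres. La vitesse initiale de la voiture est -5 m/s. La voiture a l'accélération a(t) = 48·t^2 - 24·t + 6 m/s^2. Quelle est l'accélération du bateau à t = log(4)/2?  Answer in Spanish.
Para resolver esto, necesitamos tomar 2 derivadas de nuestra ecuación de la posición x(t) = 4·exp(-2·t). Derivando la posición, obtenemos la velocidad: v(t) = -8·exp(-2·t). La derivada de la velocidad da la aceleración: a(t) = 16·exp(-2·t). Usando a(t) = 16·exp(-2·t) y sustituyendo t = log(4)/2, encontramos a = 4.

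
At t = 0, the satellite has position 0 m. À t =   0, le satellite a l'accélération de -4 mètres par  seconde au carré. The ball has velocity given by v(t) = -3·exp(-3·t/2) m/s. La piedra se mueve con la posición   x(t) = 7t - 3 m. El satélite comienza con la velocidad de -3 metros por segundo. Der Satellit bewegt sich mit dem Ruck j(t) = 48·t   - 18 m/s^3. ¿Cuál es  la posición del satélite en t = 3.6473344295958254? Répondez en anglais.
We need to integrate our jerk equation j(t) = 48·t - 18 3 times. Integrating jerk and using the initial condition a(0) = -4, we get a(t) = 24·t^2 - 18·t - 4. The antiderivative of acceleration, with v(0) = -3, gives velocity: v(t) = 8·t^3 - 9·t^2 - 4·t - 3. Finding the antiderivative of v(t) and using x(0) = 0: x(t) = 2·t^4 - 3·t^3 - 2·t^2 - 3·t. From the given position equation x(t) = 2·t^4 - 3·t^3 - 2·t^2 - 3·t, we substitute t = 3.6473344295958254 to get x = 170.832095696766.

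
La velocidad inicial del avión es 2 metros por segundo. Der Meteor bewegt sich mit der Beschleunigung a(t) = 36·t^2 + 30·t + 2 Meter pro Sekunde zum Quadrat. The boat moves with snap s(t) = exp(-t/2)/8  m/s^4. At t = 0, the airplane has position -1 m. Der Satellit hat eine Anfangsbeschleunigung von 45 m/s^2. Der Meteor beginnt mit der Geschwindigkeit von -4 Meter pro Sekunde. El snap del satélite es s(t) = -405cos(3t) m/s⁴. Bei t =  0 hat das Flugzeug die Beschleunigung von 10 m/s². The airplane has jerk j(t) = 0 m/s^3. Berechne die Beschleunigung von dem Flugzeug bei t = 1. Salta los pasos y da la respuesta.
Die Beschleunigung bei t = 1 ist a = 10.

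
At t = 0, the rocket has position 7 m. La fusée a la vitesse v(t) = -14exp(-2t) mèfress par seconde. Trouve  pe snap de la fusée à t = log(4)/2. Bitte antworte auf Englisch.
We must differentiate our velocity equation v(t) = -14·exp(-2·t) 3 times. Differentiating velocity, we get acceleration: a(t) = 28·exp(-2·t). Differentiating acceleration, we get jerk: j(t) = -56·exp(-2·t). Differentiating jerk, we get snap: s(t) = 112·exp(-2·t). From the given snap equation s(t) = 112·exp(-2·t), we substitute t = log(4)/2 to get s = 28.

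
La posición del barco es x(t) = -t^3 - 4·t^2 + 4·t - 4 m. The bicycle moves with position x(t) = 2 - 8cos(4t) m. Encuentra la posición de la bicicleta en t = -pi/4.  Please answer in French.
En utilisant x(t) = 2 - 8·cos(4·t) et en substituant t = -pi/4, nous trouvons x = 10.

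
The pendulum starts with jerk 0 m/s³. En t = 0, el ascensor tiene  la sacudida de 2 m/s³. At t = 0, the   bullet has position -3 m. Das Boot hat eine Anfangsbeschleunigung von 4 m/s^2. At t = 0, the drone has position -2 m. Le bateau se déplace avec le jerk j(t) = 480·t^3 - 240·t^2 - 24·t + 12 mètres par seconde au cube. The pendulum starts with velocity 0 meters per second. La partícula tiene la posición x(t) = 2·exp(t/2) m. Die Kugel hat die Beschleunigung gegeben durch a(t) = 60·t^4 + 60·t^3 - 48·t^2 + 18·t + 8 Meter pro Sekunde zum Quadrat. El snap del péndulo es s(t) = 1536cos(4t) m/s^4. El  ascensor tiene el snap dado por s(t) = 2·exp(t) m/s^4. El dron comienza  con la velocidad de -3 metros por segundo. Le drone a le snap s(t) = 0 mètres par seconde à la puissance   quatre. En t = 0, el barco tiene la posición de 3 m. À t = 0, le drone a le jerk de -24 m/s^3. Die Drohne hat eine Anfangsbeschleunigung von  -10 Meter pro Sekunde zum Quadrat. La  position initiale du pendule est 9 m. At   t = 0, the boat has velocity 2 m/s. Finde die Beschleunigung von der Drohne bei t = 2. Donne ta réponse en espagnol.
Partiendo del snap s(t) = 0, tomamos 2 integrales. La integral del snap es la sacudida. Usando j(0) = -24, obtenemos j(t) = -24. La integral de la sacudida, con a(0) = -10, da la aceleración: a(t) = -24·t - 10. Tenemos la aceleración a(t) = -24·t - 10. Sustituyendo t = 2: a(2) = -58.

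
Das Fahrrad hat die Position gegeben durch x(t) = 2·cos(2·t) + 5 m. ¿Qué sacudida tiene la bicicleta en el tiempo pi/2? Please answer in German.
Um dies zu lösen, müssen wir 3 Ableitungen unserer Gleichung für die Position x(t) = 2·cos(2·t) + 5 nehmen. Die Ableitung von der Position ergibt die Geschwindigkeit: v(t) = -4·sin(2·t). Mit d/dt von v(t) finden wir a(t) = -8·cos(2·t). Die Ableitung von der Beschleunigung ergibt den Ruck: j(t) = 16·sin(2·t). Wir haben den Ruck j(t) = 16·sin(2·t). Durch Einsetzen von t = pi/2: j(pi/2) = 0.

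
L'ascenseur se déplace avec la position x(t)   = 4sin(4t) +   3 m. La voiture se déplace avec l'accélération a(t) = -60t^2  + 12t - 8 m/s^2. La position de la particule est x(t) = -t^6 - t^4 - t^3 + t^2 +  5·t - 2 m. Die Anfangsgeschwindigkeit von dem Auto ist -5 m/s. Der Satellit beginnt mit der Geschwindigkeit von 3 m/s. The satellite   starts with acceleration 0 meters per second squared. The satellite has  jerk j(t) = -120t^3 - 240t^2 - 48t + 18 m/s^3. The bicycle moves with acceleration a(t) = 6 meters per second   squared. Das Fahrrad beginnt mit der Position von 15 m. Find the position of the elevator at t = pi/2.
Using x(t) = 4·sin(4·t) + 3 and substituting t = pi/2, we find x = 3.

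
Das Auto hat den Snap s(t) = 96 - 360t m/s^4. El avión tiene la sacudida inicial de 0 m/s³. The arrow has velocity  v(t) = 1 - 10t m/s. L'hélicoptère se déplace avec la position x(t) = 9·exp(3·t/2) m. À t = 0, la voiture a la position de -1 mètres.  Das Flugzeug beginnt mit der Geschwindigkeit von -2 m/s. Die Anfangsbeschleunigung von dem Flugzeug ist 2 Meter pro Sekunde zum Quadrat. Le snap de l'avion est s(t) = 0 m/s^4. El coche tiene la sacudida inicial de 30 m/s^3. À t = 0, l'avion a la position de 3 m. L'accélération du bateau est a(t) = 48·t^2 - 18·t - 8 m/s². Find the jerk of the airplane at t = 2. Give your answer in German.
Wir müssen das Integral unserer Gleichung für den Snap s(t) = 0 1-mal finden. Durch Integration von dem Snap und Verwendung der Anfangsbedingung j(0) = 0, erhalten wir j(t) = 0. Aus der Gleichung für den Ruck j(t) = 0, setzen wir t = 2 ein und erhalten j = 0.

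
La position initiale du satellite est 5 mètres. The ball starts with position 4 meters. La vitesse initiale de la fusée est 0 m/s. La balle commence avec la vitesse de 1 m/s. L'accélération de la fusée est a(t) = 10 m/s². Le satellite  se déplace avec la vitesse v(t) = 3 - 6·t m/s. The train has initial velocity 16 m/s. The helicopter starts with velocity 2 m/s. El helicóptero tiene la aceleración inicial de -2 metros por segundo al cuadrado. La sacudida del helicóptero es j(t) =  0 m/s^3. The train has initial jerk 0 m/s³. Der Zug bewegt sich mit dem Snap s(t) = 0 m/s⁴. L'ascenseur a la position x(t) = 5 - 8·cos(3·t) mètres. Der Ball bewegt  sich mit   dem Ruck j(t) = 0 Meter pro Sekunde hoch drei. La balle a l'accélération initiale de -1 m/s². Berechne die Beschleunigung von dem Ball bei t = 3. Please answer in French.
Nous devons trouver l'intégrale de notre équation du jerk j(t) = 0 1 fois. La primitive du jerk, avec a(0) = -1, donne l'accélération: a(t) = -1. De l'équation de l'accélération a(t) = -1, nous substituons t = 3 pour obtenir a = -1.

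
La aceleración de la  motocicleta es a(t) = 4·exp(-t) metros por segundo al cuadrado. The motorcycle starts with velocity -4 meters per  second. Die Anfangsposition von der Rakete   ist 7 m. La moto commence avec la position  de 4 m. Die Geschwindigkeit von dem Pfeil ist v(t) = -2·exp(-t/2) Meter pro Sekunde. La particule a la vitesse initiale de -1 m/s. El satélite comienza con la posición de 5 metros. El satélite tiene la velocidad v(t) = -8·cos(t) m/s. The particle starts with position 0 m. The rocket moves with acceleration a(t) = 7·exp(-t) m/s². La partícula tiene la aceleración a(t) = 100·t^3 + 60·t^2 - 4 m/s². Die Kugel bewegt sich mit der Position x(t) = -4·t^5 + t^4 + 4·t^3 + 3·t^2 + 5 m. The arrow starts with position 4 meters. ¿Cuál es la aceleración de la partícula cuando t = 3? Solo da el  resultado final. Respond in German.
Die Beschleunigung bei t = 3 ist a = 3236.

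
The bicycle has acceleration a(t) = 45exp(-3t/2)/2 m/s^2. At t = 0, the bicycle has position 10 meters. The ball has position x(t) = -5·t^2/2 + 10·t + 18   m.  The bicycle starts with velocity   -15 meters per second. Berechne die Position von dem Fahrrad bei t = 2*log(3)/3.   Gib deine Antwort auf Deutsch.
Ausgehend von der Beschleunigung a(t) = 45·exp(-3·t/2)/2, nehmen wir 2 Integrale. Das Integral von der Beschleunigung, mit v(0) = -15, ergibt die Geschwindigkeit: v(t) = -15·exp(-3·t/2). Durch Integration von der Geschwindigkeit und Verwendung der Anfangsbedingung x(0) = 10, erhalten wir x(t) = 10·exp(-3·t/2). Wir haben die Position x(t) = 10·exp(-3·t/2). Durch Einsetzen von t = 2*log(3)/3: x(2*log(3)/3) = 10/3.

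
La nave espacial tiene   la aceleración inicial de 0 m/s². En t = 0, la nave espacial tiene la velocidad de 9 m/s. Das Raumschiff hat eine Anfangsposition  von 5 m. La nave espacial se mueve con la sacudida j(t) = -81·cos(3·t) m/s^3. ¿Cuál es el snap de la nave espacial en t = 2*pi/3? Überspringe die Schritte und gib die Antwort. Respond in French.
s(2*pi/3) = 0.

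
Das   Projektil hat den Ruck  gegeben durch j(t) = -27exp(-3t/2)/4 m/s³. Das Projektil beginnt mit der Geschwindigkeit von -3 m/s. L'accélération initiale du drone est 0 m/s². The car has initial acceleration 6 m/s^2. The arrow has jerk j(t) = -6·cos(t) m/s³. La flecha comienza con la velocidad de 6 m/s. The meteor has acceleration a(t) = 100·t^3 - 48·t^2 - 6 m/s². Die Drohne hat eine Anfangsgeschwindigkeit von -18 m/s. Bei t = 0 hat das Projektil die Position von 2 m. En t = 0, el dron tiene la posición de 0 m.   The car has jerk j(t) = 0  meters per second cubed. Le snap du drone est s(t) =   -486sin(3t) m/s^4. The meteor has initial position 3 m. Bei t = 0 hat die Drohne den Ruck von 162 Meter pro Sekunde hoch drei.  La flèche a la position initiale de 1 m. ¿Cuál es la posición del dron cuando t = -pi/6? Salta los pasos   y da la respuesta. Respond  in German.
x(-pi/6) = 6.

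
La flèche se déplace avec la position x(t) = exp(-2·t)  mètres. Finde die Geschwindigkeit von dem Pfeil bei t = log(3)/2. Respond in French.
Nous devons dériver notre équation de la position x(t) = exp(-2·t) 1 fois. En dérivant la position, nous obtenons la vitesse: v(t) = -2·exp(-2·t). En utilisant v(t) = -2·exp(-2·t) et en substituant t = log(3)/2, nous trouvons v = -2/3.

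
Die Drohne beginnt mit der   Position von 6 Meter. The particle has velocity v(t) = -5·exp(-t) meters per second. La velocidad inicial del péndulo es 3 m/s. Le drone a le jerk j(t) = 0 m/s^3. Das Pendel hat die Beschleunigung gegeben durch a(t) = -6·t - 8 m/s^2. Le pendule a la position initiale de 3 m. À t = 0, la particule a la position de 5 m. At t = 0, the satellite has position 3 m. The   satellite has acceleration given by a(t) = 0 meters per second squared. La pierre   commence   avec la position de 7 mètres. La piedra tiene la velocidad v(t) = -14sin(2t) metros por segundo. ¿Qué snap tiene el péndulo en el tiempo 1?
Para resolver esto, necesitamos tomar 2 derivadas de nuestra ecuación de la aceleración a(t) = -6·t - 8. La derivada de la aceleración da la sacudida: j(t) = -6. La derivada de la sacudida da el snap: s(t) = 0. Usando s(t) = 0 y sustituyendo t = 1, encontramos s = 0.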